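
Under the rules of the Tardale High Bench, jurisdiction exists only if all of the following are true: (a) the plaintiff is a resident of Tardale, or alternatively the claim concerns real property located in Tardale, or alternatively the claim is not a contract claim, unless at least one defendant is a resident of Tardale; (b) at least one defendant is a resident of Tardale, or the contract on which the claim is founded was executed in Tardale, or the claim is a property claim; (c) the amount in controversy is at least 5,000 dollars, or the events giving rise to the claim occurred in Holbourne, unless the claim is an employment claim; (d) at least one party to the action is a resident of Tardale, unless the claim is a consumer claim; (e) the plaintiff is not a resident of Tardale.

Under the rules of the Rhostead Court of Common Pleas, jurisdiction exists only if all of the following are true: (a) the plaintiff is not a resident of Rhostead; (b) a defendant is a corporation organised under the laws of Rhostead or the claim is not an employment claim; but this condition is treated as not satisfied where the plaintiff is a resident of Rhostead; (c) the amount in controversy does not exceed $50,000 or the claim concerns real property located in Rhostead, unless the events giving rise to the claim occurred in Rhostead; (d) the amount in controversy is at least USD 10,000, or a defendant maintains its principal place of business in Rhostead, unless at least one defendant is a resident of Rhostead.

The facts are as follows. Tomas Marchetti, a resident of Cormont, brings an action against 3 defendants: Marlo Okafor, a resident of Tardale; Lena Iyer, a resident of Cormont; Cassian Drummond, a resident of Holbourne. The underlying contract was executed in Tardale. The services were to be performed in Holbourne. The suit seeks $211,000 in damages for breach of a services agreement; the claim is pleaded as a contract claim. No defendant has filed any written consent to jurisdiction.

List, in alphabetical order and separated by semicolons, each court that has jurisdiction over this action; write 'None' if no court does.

the Tardale High Bench

The Tardale High Bench:
  (a) The plaintiff resides in Cormont, not Tardale; the claim does not concern real property; the claim is a contract claim — every alternative fails. However, Marlo Okafor resides in Tardale, so the 'unless' proviso supplies this condition. Met.
  (b) Marlo Okafor resides in Tardale, so this disjunct is met. Satisfied.
  (c) The amount in controversy is $211,000, which meets the 5,000 dollars floor, which satisfies one of the alternatives. Condition met.
  (d) Marlo Okafor resides in Tardale. Condition met.
  (e) The plaintiff resides in Cormont, which is not Tardale. Satisfied.
  → Every requirement is satisfied — jurisdiction.
The Rhostead Court of Common Pleas:
  (a) The plaintiff resides in Cormont, which is not Rhostead. Satisfied.
  (b) The claim is a contract claim, not an employment claim, so one alternative holds. The carve-out does not apply: the plaintiff resides in Cormont, not Rhostead. Satisfied.
  (c) The amount in controversy is 211,000 dollars, above the 50,000 dollars ceiling; the claim does not concern real property — no alternative holds. Nor does the 'unless' clause help: the operative events occurred in Holbourne, not Rhostead. Fails.
  (d) The amount in controversy is $211,000, which meets the $10,000 floor, which satisfies one of the alternatives. Met.
  → The court lacks jurisdiction.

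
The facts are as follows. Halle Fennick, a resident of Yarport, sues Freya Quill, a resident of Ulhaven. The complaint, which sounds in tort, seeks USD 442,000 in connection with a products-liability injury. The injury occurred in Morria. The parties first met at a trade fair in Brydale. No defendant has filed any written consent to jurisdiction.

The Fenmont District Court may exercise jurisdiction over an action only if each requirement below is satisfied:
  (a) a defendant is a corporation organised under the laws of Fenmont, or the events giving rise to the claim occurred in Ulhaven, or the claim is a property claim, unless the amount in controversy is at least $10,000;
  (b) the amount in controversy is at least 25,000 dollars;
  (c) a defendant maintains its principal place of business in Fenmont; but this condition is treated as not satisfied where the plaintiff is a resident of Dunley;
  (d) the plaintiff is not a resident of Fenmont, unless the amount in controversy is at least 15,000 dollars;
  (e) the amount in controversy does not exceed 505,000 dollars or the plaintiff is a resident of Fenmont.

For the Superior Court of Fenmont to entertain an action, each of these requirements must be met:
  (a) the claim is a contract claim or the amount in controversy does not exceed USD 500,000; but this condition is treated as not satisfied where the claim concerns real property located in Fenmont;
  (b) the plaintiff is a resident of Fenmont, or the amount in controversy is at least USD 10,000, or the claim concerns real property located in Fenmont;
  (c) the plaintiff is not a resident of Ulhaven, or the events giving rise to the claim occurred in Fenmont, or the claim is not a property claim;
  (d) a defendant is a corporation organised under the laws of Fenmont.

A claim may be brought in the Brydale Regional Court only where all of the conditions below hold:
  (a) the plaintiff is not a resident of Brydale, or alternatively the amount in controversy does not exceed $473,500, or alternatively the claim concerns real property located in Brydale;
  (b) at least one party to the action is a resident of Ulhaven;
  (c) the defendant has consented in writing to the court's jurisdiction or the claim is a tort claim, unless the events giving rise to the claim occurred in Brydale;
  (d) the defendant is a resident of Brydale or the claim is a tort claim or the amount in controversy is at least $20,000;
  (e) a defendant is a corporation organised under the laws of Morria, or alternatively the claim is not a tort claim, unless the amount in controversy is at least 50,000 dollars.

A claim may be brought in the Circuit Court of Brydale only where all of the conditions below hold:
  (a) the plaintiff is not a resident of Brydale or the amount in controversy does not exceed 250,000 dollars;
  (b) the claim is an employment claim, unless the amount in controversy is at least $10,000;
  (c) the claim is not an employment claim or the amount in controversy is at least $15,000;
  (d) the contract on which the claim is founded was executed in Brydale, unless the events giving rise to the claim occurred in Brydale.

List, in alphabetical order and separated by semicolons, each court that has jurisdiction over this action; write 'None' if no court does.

the Brydale Regional Court

The Fenmont District Court:
  (a) No defendant is a corporation; the operative events occurred in Morria, not Ulhaven; the claim is a tort claim, not a property claim — none of the alternatives is met. The proviso rescues it, though: the amount in controversy is 442,000 dollars, which meets the $10,000 floor. Satisfied.
  (b) The amount in controversy is USD 442,000, which meets the 25,000 dollars floor. Condition met.
  (c) No defendant is a corporation. Not satisfied.
  (d) The plaintiff resides in Yarport, which is not Fenmont. Condition met.
  (e) The amount in controversy is 442,000 dollars, within the $505,000 ceiling, so this disjunct is met. Condition met.
  → The court lacks jurisdiction.
The Superior Court of Fenmont:
  (a) The amount in controversy is $442,000, within the 500,000 dollars ceiling, so one alternative holds. And the carve-out is inapplicable — the claim does not concern real property. Condition met.
  (b) The amount in controversy is $442,000, which meets the $10,000 floor — that alternative is enough. Met.
  (c) The plaintiff resides in Yarport, which is not Ulhaven, so this disjunct is met. Condition met.
  (d) No defendant is a corporation. Not satisfied.
  → At least one condition fails; no jurisdiction.
The Brydale Regional Court:
  (a) The plaintiff resides in Yarport, which is not Brydale, so one alternative holds. Condition met.
  (b) Freya Quill resides in Ulhaven. Satisfied.
  (c) The claim is a tort claim, so one alternative holds. Satisfied.
  (d) The claim is a tort claim, so this disjunct is met. Met.
  (e) No defendant is a corporation; the claim is a tort claim — every alternative fails. However, the amount in controversy is 442,000 dollars, which meets the USD 50,000 floor, so the 'unless' proviso supplies this condition. Condition met.
  → The court has jurisdiction.
The Circuit Court of Brydale:
  (a) The plaintiff resides in Yarport, which is not Brydale, which satisfies one of the alternatives. Met.
  (b) The claim is a tort claim, not an employment claim. But the amount in controversy is 442,000 dollars, which meets the 10,000 dollars floor, and the 'unless' clause therefore excuses the requirement. Met.
  (c) The claim is a tort claim, not an employment claim, so one alternative holds. Satisfied.
  (d) No contract (and hence no place of execution) is alleged. The proviso offers no rescue either, since the operative events occurred in Morria, not Brydale. Not met.
  → No jurisdiction.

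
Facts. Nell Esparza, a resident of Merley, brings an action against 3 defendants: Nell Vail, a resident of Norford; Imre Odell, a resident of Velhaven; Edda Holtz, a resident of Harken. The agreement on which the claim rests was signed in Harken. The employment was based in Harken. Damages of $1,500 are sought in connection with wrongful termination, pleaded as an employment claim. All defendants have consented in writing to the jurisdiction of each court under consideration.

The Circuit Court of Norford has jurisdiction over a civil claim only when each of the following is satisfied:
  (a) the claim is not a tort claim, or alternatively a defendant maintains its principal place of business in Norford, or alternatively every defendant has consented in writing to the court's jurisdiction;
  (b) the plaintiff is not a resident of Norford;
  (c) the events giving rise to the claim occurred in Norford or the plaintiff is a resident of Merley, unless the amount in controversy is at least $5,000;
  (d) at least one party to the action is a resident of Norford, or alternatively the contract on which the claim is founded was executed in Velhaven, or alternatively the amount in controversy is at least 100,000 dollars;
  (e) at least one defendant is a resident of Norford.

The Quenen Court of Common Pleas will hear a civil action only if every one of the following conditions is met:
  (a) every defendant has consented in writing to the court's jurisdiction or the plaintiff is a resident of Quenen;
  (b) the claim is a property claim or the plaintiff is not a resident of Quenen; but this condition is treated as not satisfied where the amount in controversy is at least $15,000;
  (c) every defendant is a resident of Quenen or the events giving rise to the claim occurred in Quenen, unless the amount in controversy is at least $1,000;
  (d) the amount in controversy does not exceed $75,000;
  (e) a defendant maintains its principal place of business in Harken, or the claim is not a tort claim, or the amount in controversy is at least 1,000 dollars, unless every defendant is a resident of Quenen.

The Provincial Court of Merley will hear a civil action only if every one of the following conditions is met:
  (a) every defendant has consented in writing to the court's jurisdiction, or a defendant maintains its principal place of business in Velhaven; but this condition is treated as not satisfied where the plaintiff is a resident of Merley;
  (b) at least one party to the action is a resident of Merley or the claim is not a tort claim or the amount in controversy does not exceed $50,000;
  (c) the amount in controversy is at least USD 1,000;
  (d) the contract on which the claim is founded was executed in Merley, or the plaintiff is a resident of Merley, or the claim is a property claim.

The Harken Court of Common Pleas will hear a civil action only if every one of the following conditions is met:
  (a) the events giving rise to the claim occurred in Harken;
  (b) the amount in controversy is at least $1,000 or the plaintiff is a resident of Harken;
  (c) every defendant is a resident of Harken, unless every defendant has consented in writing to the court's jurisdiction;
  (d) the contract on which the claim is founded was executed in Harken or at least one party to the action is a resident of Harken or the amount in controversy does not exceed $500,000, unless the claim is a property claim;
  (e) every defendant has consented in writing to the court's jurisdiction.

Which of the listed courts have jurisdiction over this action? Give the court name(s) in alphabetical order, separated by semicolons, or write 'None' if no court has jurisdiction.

the Circuit Court of Norford; the Harken Court of Common Pleas; the Quenen Court of Common Pleas

The Circuit Court of Norford:
  (a) The claim is an employment claim, not a tort claim — that alternative is enough. Satisfied.
  (b) The plaintiff resides in Merley, which is not Norford. Condition met.
  (c) The plaintiff resides in Merley, so this disjunct is met. Satisfied.
  (d) Nell Vail resides in Norford, which satisfies one of the alternatives. Met.
  (e) Nell Vail resides in Norford. Satisfied.
  → All conditions met; jurisdiction exists.
The Quenen Court of Common Pleas:
  (a) Every defendant has filed written consent, which satisfies one of the alternatives. Condition met.
  (b) The plaintiff resides in Merley, which is not Quenen — that alternative is enough. The exception is not triggered, since the amount in controversy is 1,500 dollars, below the USD 15,000 floor. Met.
  (c) The defendants reside as follows — Nell Vail in Norford, Imre Odell in Velhaven, Edda Holtz in Harken — not all in Quenen; the operative events occurred in Harken, not Quenen — none of the alternatives is met. But the amount in controversy is $1,500, which meets the $1,000 floor, and the 'unless' clause therefore excuses the requirement. Satisfied.
  (d) The amount in controversy is 1,500 dollars, within the $75,000 ceiling. Satisfied.
  (e) The claim is an employment claim, not a tort claim, so this disjunct is met. Condition met.
  → All conditions met; jurisdiction exists.
The Provincial Court of Merley:
  (a) Every defendant has filed written consent, so this disjunct is met. However, the plaintiff resides in Merley, which falls within the stated exception and so defeats the condition. Not met.
  (b) Nell Esparza resides in Merley — that alternative is enough. Condition met.
  (c) The amount in controversy is 1,500 dollars, which meets the USD 1,000 floor. Satisfied.
  (d) The plaintiff resides in Merley, so this disjunct is met. Satisfied.
  → The court lacks jurisdiction.
The Harken Court of Common Pleas:
  (a) The operative events occurred in Harken. Satisfied.
  (b) The amount in controversy is 1,500 dollars, which meets the USD 1,000 floor — that alternative is enough. Condition met.
  (c) The defendants reside as follows — Nell Vail in Norford, Imre Odell in Velhaven, Edda Holtz in Harken — not all in Harken. The proviso rescues it, though: every defendant has filed written consent. Condition met.
  (d) The contract was executed in Harken, so one alternative holds. Condition met.
  (e) Every defendant has filed written consent. Satisfied.
  → Every requirement is satisfied — jurisdiction.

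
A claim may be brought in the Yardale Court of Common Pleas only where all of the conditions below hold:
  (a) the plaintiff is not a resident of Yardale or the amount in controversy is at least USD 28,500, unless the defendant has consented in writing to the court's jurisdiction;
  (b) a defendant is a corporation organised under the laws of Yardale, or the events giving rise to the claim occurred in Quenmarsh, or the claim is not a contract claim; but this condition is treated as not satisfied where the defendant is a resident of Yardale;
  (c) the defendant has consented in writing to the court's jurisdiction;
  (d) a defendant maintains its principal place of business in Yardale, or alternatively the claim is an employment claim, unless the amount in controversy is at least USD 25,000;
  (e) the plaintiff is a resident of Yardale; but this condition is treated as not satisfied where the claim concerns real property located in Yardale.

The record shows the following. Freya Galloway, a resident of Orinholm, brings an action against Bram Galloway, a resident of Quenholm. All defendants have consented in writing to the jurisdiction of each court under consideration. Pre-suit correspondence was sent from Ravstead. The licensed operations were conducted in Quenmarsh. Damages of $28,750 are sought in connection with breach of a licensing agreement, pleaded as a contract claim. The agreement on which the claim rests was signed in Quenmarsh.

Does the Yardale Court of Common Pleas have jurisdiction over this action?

No

The Yardale Court of Common Pleas:
  (a) The plaintiff resides in Orinholm, which is not Yardale, so this disjunct is met. Condition met.
  (b) The operative events occurred in Quenmarsh, which satisfies one of the alternatives. And the carve-out is inapplicable — the defendant resides in Quenholm, not Yardale. Met.
  (c) Every defendant has filed written consent. Condition met.
  (d) No defendant is a corporation; the claim is a contract claim, not an employment claim — every alternative fails. But the amount in controversy is USD 28,750, which meets the USD 25,000 floor, and the 'unless' clause therefore excuses the requirement. Satisfied.
  (e) The plaintiff resides in Orinholm, not Yardale. Not satisfied.
  → Not every requirement is met — no jurisdiction.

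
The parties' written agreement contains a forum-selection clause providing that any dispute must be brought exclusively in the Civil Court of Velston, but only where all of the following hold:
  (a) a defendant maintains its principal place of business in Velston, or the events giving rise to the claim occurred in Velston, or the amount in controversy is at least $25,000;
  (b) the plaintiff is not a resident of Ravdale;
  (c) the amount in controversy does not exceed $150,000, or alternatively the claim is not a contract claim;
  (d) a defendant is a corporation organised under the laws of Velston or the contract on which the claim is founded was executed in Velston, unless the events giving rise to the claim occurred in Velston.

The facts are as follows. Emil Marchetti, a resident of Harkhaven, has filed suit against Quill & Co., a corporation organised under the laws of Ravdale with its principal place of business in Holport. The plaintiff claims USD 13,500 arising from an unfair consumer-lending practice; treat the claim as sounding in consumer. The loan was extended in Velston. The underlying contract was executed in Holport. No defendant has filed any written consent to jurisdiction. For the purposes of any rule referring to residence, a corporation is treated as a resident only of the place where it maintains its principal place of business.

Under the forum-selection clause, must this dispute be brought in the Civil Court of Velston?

The Civil Court of Velston:
  (a) The operative events occurred in Velston, so one alternative holds. Met.
  (b) The plaintiff resides in Harkhaven, which is not Ravdale. Met.
  (c) The amount in controversy is 13,500 dollars, within the 150,000 dollars ceiling, so this disjunct is met. Met.
  (d) The corporate defendant(s) are organised in Ravdale, not Velston; the contract was executed in Holport, not Velston — every alternative fails. But the operative events occurred in Velston, and the 'unless' clause therefore excuses the requirement. Condition met.
  → The clause applies.

Yes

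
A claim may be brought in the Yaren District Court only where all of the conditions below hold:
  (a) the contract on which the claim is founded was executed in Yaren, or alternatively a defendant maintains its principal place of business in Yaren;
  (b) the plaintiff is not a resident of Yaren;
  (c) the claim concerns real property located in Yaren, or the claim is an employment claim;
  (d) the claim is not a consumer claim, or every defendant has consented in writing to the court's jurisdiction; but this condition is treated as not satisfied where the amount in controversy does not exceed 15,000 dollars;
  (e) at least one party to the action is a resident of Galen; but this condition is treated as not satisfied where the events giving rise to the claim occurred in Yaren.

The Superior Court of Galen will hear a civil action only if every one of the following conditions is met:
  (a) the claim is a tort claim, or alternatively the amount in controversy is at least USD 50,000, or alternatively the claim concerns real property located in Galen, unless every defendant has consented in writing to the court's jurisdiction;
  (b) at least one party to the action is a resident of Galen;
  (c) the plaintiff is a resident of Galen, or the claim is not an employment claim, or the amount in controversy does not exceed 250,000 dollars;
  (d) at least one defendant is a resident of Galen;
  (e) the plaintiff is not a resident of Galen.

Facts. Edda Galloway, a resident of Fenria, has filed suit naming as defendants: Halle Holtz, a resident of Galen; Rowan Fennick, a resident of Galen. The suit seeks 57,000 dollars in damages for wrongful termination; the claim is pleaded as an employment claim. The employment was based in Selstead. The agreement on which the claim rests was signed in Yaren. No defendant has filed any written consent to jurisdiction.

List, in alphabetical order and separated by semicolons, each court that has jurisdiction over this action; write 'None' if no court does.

the Superior Court of Galen; the Yaren District Court

The Yaren District Court:
  (a) The contract was executed in Yaren, so one alternative holds. Met.
  (b) The plaintiff resides in Fenria, which is not Yaren. Met.
  (c) The claim is an employment claim — that alternative is enough. Met.
  (d) The claim is an employment claim, not a consumer claim, so this disjunct is met. And the carve-out is inapplicable — the amount in controversy is $57,000, above the $15,000 ceiling. Met.
  (e) Halle Holtz resides in Galen. And the carve-out is inapplicable — the operative events occurred in Selstead, not Yaren. Condition met.
  → The court has jurisdiction.
The Superior Court of Galen:
  (a) The amount in controversy is 57,000 dollars, which meets the $50,000 floor, so one alternative holds. Met.
  (b) Halle Holtz resides in Galen. Met.
  (c) The amount in controversy is 57,000 dollars, within the USD 250,000 ceiling, so this disjunct is met. Met.
  (d) Halle Holtz resides in Galen. Satisfied.
  (e) The plaintiff resides in Fenria, which is not Galen. Satisfied.
  → The court has jurisdiction.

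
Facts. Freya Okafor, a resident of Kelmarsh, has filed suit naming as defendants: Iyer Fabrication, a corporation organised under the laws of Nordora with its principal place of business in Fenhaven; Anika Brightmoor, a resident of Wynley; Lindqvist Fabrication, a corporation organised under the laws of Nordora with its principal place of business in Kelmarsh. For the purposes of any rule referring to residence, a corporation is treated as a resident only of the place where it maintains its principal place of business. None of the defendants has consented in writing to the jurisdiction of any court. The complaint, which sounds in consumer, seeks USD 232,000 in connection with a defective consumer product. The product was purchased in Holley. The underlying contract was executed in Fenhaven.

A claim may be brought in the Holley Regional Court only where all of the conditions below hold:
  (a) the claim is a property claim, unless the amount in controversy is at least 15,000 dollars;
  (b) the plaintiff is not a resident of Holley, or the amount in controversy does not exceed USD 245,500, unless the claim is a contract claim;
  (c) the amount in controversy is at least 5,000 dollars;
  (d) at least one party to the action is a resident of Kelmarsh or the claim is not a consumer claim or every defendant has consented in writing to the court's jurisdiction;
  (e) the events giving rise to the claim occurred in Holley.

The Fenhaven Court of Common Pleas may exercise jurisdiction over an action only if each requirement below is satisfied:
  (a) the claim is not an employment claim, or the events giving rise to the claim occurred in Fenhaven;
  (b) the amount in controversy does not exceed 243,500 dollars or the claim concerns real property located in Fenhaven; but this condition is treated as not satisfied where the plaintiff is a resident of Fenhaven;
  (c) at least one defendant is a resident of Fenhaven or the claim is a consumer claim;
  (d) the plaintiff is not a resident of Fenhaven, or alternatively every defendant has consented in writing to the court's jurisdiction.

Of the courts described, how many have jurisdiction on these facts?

The Holley Regional Court:
  (a) The claim is a consumer claim, not a property claim. But the amount in controversy is 232,000 dollars, which meets the $15,000 floor, and the 'unless' clause therefore excuses the requirement. Satisfied.
  (b) The plaintiff resides in Kelmarsh, which is not Holley, which satisfies one of the alternatives. Met.
  (c) The amount in controversy is USD 232,000, which meets the $5,000 floor. Met.
  (d) Freya Okafor resides in Kelmarsh, which satisfies one of the alternatives. Satisfied.
  (e) The operative events occurred in Holley. Satisfied.
  → Jurisdiction lies.
The Fenhaven Court of Common Pleas:
  (a) The claim is a consumer claim, not an employment claim, so one alternative holds. Met.
  (b) The amount in controversy is USD 232,000, within the USD 243,500 ceiling, so one alternative holds. The carve-out does not apply: the plaintiff resides in Kelmarsh, not Fenhaven. Condition met.
  (c) Iyer Fabrication resides in Fenhaven, so one alternative holds. Condition met.
  (d) The plaintiff resides in Kelmarsh, which is not Fenhaven, so one alternative holds. Met.
  → Every requirement is satisfied — jurisdiction.
Courts with jurisdiction: the Holley Regional Court, the Fenhaven Court of Common Pleas — 2 in total.

2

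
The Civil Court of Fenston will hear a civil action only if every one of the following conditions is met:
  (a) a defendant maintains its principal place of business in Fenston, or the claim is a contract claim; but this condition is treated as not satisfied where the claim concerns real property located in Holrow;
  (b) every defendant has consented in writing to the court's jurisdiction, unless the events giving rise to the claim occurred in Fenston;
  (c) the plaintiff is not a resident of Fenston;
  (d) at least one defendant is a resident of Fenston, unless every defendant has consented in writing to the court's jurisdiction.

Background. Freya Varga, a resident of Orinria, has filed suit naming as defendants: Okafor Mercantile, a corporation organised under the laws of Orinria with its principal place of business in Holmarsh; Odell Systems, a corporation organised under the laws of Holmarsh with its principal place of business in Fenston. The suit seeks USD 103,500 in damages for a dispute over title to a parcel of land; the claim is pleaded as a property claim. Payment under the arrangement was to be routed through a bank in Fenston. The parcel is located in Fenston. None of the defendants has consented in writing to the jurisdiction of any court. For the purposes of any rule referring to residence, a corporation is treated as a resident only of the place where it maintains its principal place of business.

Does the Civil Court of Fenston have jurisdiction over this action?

The Civil Court of Fenston:
  (a) Odell Systems has its principal place of business in Fenston — that alternative is enough. The exception is not triggered, since the property lies in Fenston, not Holrow. Met.
  (b) No such written consent has been filed. But the operative events occurred in Fenston, and the 'unless' clause therefore excuses the requirement. Met.
  (c) The plaintiff resides in Orinria, which is not Fenston. Condition met.
  (d) Odell Systems resides in Fenston. Condition met.
  → Jurisdiction lies.

Yes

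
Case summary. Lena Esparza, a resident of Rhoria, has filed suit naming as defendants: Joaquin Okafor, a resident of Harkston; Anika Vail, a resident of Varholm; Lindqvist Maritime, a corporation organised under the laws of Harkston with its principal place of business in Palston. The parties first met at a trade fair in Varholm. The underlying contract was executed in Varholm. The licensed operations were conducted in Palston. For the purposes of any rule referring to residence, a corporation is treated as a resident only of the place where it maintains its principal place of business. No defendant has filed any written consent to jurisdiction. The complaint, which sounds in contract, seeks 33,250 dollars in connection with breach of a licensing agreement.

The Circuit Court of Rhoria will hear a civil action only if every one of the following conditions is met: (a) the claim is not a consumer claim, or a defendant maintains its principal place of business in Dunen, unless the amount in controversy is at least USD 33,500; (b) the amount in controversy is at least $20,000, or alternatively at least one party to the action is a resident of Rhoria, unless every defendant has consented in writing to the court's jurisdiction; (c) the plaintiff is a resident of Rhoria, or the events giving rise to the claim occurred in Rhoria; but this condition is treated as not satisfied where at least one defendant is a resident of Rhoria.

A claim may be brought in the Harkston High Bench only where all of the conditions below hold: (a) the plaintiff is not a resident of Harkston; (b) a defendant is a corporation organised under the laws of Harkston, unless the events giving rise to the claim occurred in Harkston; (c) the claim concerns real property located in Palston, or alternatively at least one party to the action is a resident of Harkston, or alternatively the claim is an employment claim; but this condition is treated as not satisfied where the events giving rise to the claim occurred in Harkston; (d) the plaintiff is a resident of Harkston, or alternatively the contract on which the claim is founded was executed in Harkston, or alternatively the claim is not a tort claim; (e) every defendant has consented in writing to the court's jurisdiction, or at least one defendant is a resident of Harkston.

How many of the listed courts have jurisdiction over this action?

2

The Circuit Court of Rhoria:
  (a) The claim is a contract claim, not a consumer claim, so one alternative holds. Met.
  (b) The amount in controversy is 33,250 dollars, which meets the 20,000 dollars floor, so one alternative holds. Satisfied.
  (c) The plaintiff resides in Rhoria, so one alternative holds. The carve-out does not apply: no defendant resides in Rhoria (they reside in Harkston, Varholm, Palston). Met.
  → The court has jurisdiction.
The Harkston High Bench:
  (a) The plaintiff resides in Rhoria, which is not Harkston. Satisfied.
  (b) Lindqvist Maritime is organised under the laws of Harkston. Met.
  (c) Joaquin Okafor resides in Harkston — that alternative is enough. The carve-out does not apply: the operative events occurred in Palston, not Harkston. Condition met.
  (d) The claim is a contract claim, not a tort claim, so one alternative holds. Met.
  (e) Joaquin Okafor resides in Harkston, which satisfies one of the alternatives. Met.
  → The court has jurisdiction.
Courts with jurisdiction: the Circuit Court of Rhoria, the Harkston High Bench — 2 in total.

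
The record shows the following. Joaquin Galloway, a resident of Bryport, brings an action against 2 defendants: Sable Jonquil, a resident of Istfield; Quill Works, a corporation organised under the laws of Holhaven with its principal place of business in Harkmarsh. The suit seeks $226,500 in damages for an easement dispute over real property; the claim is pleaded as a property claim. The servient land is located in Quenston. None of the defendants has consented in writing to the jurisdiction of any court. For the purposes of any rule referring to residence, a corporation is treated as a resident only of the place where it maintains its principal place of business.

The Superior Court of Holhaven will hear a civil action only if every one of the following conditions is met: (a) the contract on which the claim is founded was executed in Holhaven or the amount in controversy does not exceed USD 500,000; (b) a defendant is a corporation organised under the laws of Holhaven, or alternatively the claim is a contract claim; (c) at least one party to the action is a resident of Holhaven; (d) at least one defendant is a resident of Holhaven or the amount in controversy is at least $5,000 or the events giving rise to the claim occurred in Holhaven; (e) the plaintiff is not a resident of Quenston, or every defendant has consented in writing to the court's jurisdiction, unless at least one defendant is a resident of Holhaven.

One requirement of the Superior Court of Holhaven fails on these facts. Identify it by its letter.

The Superior Court of Holhaven:
  (a) The amount in controversy is $226,500, within the $500,000 ceiling — that alternative is enough. Met.
  (b) Quill Works is organised under the laws of Holhaven — that alternative is enough. Satisfied.
  (c) No party resides in Holhaven. Not satisfied.
  (d) The amount in controversy is 226,500 dollars, which meets the 5,000 dollars floor, so this disjunct is met. Met.
  (e) The plaintiff resides in Bryport, which is not Quenston — that alternative is enough. Satisfied.
Only condition (c) fails.

(c)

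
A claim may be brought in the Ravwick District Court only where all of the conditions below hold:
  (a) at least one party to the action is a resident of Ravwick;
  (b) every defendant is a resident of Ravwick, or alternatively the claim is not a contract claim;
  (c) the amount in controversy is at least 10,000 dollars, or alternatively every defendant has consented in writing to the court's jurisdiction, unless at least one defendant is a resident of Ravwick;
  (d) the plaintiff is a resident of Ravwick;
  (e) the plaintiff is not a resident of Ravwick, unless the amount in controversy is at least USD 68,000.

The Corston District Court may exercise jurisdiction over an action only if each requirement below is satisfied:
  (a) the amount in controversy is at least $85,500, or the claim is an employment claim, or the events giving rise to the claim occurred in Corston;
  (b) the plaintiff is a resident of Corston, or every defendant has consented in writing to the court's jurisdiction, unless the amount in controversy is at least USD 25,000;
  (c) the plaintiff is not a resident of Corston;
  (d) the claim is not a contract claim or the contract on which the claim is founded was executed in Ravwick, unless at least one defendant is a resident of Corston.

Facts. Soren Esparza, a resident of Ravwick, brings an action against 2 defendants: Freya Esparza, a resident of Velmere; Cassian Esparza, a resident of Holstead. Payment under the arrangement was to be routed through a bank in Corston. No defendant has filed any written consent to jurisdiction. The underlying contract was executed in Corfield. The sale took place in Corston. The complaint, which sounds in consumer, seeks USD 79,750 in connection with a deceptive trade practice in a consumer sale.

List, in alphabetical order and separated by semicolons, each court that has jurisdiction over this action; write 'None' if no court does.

the Corston District Court; the Ravwick District Court

The Ravwick District Court:
  (a) Soren Esparza resides in Ravwick. Satisfied.
  (b) The claim is a consumer claim, not a contract claim, so this disjunct is met. Condition met.
  (c) The amount in controversy is $79,750, which meets the USD 10,000 floor, so this disjunct is met. Met.
  (d) The plaintiff resides in Ravwick. Satisfied.
  (e) The plaintiff resides in Ravwick. The proviso rescues it, though: the amount in controversy is USD 79,750, which meets the 68,000 dollars floor. Satisfied.
  → All conditions met; jurisdiction exists.
The Corston District Court:
  (a) The operative events occurred in Corston, so one alternative holds. Met.
  (b) The plaintiff resides in Ravwick, not Corston; no such written consent has been filed — no alternative holds. The proviso rescues it, though: the amount in controversy is $79,750, which meets the USD 25,000 floor. Met.
  (c) The plaintiff resides in Ravwick, which is not Corston. Condition met.
  (d) The claim is a consumer claim, not a contract claim, so one alternative holds. Condition met.
  → Every requirement is satisfied — jurisdiction.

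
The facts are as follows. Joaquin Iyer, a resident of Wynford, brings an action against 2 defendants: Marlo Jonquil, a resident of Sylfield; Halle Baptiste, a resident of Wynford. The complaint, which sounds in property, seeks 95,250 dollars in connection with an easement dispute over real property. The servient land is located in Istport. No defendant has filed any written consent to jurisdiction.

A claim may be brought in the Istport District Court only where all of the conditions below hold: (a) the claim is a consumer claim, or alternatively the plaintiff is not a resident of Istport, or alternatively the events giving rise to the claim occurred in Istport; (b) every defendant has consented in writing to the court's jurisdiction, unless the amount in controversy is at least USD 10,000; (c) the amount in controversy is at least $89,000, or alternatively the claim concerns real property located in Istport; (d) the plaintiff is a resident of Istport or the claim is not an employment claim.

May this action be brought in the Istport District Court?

Yes

The Istport District Court:
  (a) The plaintiff resides in Wynford, which is not Istport, which satisfies one of the alternatives. Condition met.
  (b) No such written consent has been filed. But the amount in controversy is $95,250, which meets the $10,000 floor, and the 'unless' clause therefore excuses the requirement. Satisfied.
  (c) The amount in controversy is $95,250, which meets the USD 89,000 floor, so this disjunct is met. Met.
  (d) The claim is a property claim, not an employment claim — that alternative is enough. Satisfied.
  → Every requirement is satisfied — jurisdiction.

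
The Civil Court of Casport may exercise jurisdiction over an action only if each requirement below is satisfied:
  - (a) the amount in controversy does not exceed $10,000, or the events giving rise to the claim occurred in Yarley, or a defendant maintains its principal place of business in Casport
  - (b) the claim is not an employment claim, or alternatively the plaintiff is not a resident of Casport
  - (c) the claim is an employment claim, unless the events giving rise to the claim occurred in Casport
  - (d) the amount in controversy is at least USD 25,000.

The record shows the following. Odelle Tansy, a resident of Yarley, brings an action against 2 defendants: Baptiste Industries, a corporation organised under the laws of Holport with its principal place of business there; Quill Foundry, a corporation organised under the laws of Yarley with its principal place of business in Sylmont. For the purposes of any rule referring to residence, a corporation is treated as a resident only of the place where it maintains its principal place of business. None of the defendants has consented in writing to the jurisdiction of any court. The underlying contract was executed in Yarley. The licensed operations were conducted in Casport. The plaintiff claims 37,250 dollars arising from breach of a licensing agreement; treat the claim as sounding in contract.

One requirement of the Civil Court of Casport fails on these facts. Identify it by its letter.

(a)

The Civil Court of Casport:
  (a) The amount in controversy is 37,250 dollars, above the 10,000 dollars ceiling; the operative events occurred in Casport, not Yarley; the corporate defendant(s) have their principal place of business in Holport, Sylmont, not Casport — none of the alternatives is met. Not satisfied.
  (b) The claim is a contract claim, not an employment claim, so this disjunct is met. Condition met.
  (c) The claim is a contract claim, not an employment claim. But the operative events occurred in Casport, and the 'unless' clause therefore excuses the requirement. Condition met.
  (d) The amount in controversy is $37,250, which meets the USD 25,000 floor. Condition met.
Only condition (a) fails.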